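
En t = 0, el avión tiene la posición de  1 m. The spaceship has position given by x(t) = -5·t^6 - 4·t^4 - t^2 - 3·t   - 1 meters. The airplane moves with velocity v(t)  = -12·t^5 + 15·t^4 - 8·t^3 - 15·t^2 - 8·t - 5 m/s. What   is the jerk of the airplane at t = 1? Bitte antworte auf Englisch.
To solve this, we need to take 2 derivatives of our velocity equation v(t) = -12·t^5 + 15·t^4 - 8·t^3 - 15·t^2 - 8·t - 5. Taking d/dt of v(t), we find a(t) = -60·t^4 + 60·t^3 - 24·t^2 - 30·t - 8. Taking d/dt of a(t), we find j(t) = -240·t^3 + 180·t^2 - 48·t - 30. We have jerk j(t) = -240·t^3 + 180·t^2 - 48·t - 30. Substituting t = 1: j(1) = -138.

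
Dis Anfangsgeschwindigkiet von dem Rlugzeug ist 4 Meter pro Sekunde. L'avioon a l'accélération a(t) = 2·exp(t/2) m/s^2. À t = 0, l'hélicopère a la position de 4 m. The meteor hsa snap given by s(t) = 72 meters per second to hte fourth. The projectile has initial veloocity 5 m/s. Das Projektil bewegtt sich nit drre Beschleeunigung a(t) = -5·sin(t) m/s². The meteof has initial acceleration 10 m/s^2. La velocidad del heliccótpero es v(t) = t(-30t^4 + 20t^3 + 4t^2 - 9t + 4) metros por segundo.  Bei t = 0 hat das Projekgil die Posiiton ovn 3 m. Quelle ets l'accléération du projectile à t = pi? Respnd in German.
Mit a(t) = -5·sin(t) und Einsetzen von t = pi, finden wir a = 0.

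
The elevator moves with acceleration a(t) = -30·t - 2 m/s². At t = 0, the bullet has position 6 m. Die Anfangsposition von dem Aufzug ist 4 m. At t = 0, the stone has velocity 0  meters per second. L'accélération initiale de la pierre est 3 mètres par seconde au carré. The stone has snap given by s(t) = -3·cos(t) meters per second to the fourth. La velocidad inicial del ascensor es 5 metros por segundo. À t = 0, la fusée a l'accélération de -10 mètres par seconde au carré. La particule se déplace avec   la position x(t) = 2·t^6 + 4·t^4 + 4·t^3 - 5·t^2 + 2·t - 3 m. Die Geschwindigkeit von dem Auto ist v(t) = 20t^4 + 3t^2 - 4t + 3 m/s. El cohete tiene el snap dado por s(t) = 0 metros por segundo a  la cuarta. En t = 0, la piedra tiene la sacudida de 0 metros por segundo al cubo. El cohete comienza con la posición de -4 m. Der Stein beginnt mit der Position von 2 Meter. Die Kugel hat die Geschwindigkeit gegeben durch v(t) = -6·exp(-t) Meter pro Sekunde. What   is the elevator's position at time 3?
To solve this, we need to take 2 integrals of our acceleration equation a(t) = -30·t - 2. The antiderivative of acceleration is velocity. Using v(0) = 5, we get v(t) = -15·t^2 - 2·t + 5. The antiderivative of velocity is position. Using x(0) = 4, we get x(t) = -5·t^3 - t^2 + 5·t + 4. From the given position equation x(t) = -5·t^3 - t^2 + 5·t + 4, we substitute t = 3 to get x = -125.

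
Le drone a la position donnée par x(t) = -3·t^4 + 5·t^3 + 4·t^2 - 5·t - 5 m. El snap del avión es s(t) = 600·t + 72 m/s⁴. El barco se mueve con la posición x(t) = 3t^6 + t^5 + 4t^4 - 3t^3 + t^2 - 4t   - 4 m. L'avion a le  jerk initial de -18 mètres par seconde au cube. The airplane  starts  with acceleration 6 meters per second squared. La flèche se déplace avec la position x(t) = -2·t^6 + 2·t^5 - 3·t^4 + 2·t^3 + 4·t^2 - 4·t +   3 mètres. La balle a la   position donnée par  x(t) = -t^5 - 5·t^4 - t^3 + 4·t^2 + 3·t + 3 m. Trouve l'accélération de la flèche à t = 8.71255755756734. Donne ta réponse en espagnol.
Para resolver esto, necesitamos tomar 2 derivadas de nuestra ecuación de la posición x(t) = -2·t^6 + 2·t^5 - 3·t^4 + 2·t^3 + 4·t^2 - 4·t + 3. La derivada de la posición da la velocidad: v(t) = -12·t^5 + 10·t^4 - 12·t^3 + 6·t^2 + 8·t - 4. Tomando d/dt de v(t), encontramos a(t) = -60·t^4 + 40·t^3 - 36·t^2 + 12·t + 8. De la ecuación de la aceleración a(t) = -60·t^4 + 40·t^3 - 36·t^2 + 12·t + 8, sustituimos t = 8.71255755756734 para obtener a = -321893.290983654.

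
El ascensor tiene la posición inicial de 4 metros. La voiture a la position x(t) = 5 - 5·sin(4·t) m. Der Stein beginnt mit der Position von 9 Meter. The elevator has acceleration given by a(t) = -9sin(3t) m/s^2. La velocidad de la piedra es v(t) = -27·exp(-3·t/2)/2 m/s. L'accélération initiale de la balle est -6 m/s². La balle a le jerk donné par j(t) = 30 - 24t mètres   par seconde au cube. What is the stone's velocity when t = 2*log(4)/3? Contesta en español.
De la ecuación de la velocidad v(t) = -27·exp(-3·t/2)/2, sustituimos t = 2*log(4)/3 para obtener v = -27/8.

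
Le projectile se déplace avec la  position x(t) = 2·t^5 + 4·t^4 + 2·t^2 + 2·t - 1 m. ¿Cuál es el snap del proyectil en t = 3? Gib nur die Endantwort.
s(3) = 816.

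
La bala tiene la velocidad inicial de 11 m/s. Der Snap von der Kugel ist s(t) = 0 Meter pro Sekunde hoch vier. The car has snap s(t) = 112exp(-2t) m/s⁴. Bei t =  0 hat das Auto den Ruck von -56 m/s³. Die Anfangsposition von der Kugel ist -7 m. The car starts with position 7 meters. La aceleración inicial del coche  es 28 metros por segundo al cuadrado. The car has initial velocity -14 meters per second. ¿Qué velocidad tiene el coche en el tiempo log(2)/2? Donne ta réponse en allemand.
Um dies zu lösen, müssen wir 3 Stammfunktionen unserer Gleichung für den Snap s(t) = 112·exp(-2·t) finden. Durch Integration von dem Snap und Verwendung der Anfangsbedingung j(0) = -56, erhalten wir j(t) = -56·exp(-2·t). Das Integral von dem Ruck ist die Beschleunigung. Mit a(0) = 28 erhalten wir a(t) = 28·exp(-2·t). Die Stammfunktion von der Beschleunigung ist die Geschwindigkeit. Mit v(0) = -14 erhalten wir v(t) = -14·exp(-2·t). Aus der Gleichung für die Geschwindigkeit v(t) = -14·exp(-2·t), setzen wir t = log(2)/2 ein und erhalten v = -7.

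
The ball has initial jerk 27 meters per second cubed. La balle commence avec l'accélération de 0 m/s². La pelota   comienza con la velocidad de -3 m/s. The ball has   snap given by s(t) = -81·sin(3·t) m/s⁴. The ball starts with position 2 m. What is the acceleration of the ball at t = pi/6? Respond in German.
Wir müssen unsere Gleichung für den Snap s(t) = -81·sin(3·t) 2-mal integrieren. Die Stammfunktion von dem Snap ist der Ruck. Mit j(0) = 27 erhalten wir j(t) = 27·cos(3·t). Mit ∫j(t)dt und Anwendung von a(0) = 0, finden wir a(t) = 9·sin(3·t). Mit a(t) = 9·sin(3·t) und Einsetzen von t = pi/6, finden wir a = 9.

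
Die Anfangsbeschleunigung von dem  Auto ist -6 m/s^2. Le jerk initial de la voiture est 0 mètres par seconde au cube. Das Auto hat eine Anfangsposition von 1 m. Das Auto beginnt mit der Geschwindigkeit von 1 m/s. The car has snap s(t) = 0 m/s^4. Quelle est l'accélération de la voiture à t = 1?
Nous devons intégrer notre équation du snap s(t) = 0 2 fois. En prenant ∫s(t)dt et en appliquant j(0) = 0, nous trouvons j(t) = 0. L'intégrale du jerk, avec a(0) = -6, donne l'accélération: a(t) = -6. En utilisant a(t) = -6 et en substituant t = 1, nous trouvons a = -6.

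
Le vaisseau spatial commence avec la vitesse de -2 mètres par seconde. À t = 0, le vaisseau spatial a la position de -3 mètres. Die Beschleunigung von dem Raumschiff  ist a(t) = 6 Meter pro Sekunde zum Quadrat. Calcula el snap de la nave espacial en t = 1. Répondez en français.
Pour résoudre ceci, nous devons prendre 2 dérivées de notre équation de l'accélération a(t) = 6. La dérivée de l'accélération donne le jerk: j(t) = 0. En prenant d/dt de j(t), nous trouvons s(t) = 0. De l'équation du snap s(t) = 0, nous substituons t = 1 pour obtenir s = 0.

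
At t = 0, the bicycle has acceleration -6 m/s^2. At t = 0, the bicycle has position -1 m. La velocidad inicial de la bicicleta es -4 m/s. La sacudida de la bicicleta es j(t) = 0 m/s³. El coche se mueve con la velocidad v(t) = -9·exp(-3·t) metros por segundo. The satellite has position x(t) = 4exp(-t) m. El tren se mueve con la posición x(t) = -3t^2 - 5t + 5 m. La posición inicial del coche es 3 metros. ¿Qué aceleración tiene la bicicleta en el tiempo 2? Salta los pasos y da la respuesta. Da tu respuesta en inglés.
The answer is -6.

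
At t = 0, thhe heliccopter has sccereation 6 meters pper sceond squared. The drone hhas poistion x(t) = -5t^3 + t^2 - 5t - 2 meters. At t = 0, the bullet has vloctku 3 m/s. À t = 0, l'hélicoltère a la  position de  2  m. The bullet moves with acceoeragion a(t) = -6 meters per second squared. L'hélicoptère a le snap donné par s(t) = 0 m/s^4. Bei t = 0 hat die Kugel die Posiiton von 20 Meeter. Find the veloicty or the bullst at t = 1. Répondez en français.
Pour résoudre ceci, nous devons prendre 1 intégrale de notre équation de l'accélération a(t) = -6. En prenant ∫a(t)dt et en appliquant v(0) = 3, nous trouvons v(t) = 3 - 6·t. Nous avons la vitesse v(t) = 3 - 6·t. En substituant t = 1: v(1) = -3.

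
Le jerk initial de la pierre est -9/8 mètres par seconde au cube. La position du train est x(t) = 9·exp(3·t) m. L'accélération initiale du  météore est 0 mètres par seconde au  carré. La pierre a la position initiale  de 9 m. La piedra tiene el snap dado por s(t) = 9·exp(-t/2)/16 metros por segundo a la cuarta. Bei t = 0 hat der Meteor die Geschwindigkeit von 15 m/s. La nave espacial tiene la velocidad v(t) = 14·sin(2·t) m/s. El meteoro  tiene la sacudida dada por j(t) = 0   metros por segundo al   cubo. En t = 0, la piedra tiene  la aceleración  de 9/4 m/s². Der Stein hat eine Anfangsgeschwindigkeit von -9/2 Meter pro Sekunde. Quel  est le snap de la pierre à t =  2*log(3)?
En utilisant s(t) = 9·exp(-t/2)/16 et en substituant t = 2*log(3), nous trouvons s = 3/16.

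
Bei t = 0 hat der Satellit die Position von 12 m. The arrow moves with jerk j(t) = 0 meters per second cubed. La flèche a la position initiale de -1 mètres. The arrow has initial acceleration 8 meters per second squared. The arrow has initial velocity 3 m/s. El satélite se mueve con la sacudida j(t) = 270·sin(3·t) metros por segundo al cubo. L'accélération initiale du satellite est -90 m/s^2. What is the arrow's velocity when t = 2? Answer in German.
Ausgehend von dem Ruck j(t) = 0, nehmen wir 2 Integrale. Durch Integration von dem Ruck und Verwendung der Anfangsbedingung a(0) = 8, erhalten wir a(t) = 8. Die Stammfunktion von der Beschleunigung, mit v(0) = 3, ergibt die Geschwindigkeit: v(t) = 8·t + 3. Aus der Gleichung für die Geschwindigkeit v(t) = 8·t + 3, setzen wir t = 2 ein und erhalten v = 19.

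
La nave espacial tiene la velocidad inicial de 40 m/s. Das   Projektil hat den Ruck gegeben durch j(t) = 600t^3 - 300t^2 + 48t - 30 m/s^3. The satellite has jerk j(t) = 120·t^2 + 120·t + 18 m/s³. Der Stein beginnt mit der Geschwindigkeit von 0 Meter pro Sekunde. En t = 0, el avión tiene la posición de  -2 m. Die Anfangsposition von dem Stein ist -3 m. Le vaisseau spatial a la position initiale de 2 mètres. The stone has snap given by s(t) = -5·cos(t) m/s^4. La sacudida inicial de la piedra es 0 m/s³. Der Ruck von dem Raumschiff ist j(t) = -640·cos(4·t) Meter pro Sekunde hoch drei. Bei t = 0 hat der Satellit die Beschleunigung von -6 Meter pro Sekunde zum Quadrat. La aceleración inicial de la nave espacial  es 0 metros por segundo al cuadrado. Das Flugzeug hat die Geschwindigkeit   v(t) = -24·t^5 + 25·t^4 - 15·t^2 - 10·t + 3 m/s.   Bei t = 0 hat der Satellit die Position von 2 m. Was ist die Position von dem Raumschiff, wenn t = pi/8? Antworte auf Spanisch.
Partiendo de la sacudida j(t) = -640·cos(4·t), tomamos 3 antiderivadas. Tomando ∫j(t)dt y aplicando a(0) = 0, encontramos a(t) = -160·sin(4·t). La integral de la aceleración es la velocidad. Usando v(0) = 40, obtenemos v(t) = 40·cos(4·t). La integral de la velocidad, con x(0) = 2, da la posición: x(t) = 10·sin(4·t) + 2. Usando x(t) = 10·sin(4·t) + 2 y sustituyendo t = pi/8, encontramos x = 12.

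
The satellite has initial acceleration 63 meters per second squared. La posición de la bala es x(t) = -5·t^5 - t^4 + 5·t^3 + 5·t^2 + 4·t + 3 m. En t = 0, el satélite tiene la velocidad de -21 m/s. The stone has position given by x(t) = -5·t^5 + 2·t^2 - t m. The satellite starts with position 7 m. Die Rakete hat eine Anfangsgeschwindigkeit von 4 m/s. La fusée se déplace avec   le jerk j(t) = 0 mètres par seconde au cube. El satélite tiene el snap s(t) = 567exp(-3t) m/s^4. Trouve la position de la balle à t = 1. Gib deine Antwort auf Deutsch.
Aus der Gleichung für die Position x(t) = -5·t^5 - t^4 + 5·t^3 + 5·t^2 + 4·t + 3, setzen wir t = 1 ein und erhalten x = 11.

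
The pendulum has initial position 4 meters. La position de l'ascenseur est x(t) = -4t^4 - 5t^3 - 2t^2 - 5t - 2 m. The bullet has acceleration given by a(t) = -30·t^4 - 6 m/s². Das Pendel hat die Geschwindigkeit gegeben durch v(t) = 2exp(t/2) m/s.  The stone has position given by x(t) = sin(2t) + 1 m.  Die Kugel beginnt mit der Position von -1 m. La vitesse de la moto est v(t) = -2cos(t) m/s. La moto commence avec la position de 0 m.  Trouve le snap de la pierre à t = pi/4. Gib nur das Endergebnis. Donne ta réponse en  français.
s(pi/4) = 16.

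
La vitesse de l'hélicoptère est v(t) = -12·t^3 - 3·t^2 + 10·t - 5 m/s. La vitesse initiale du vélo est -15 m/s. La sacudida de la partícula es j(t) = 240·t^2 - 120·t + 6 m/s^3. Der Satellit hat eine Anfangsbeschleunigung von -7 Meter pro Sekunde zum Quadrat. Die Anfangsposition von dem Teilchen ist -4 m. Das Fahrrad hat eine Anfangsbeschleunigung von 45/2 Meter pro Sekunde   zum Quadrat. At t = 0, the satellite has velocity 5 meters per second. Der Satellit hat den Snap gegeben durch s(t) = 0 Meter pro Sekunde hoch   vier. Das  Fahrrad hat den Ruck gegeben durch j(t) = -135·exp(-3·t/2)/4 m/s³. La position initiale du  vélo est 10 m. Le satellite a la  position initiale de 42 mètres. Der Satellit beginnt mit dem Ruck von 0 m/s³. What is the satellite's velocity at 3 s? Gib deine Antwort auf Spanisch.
Necesitamos integrar nuestra ecuación del snap s(t) = 0 3 veces. La antiderivada del snap es la sacudida. Usando j(0) = 0, obtenemos j(t) = 0. La antiderivada de la sacudida es la aceleración. Usando a(0) = -7, obtenemos a(t) = -7. La integral de la aceleración es la velocidad. Usando v(0) = 5, obtenemos v(t) = 5 - 7·t. Usando v(t) = 5 - 7·t y sustituyendo t = 3, encontramos v = -16.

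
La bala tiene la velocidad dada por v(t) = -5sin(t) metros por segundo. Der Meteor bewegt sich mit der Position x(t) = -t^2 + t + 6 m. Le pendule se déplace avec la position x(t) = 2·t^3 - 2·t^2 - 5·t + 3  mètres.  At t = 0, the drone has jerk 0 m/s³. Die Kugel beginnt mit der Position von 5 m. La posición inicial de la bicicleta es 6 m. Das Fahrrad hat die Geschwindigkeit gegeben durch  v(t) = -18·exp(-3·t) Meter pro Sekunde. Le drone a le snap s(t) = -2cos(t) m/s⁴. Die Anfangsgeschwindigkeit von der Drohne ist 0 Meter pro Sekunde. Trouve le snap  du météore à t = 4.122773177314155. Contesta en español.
Para resolver esto, necesitamos tomar 4 derivadas de nuestra ecuación de la posición x(t) = -t^2 + t + 6. Tomando d/dt de x(t), encontramos v(t) = 1 - 2·t. La derivada de la velocidad da la aceleración: a(t) = -2. Derivando la aceleración, obtenemos la sacudida: j(t) = 0. La derivada de la sacudida da el snap: s(t) = 0. Usando s(t) = 0 y sustituyendo t = 4.122773177314155, encontramos s = 0.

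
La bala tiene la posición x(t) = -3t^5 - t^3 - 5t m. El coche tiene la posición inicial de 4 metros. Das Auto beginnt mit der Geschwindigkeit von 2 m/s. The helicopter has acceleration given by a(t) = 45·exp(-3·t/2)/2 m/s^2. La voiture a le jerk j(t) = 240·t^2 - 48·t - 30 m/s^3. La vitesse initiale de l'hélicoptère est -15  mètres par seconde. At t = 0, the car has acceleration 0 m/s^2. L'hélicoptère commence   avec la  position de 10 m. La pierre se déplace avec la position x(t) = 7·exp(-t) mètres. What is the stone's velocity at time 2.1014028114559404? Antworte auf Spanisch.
Para resolver esto, necesitamos tomar 1 derivada de nuestra ecuación de la posición x(t) = 7·exp(-t). Derivando la posición, obtenemos la velocidad: v(t) = -7·exp(-t). Usando v(t) = -7·exp(-t) y sustituyendo t = 2.1014028114559404, encontramos v = -0.855993357842211.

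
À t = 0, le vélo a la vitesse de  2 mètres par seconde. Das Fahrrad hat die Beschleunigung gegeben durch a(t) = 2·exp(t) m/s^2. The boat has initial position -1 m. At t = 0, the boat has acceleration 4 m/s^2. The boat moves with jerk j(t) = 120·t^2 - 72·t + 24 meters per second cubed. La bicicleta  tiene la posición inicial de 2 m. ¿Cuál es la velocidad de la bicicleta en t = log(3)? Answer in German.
Wir müssen unsere Gleichung für die Beschleunigung a(t) = 2·exp(t) 1-mal integrieren. Die Stammfunktion von der Beschleunigung ist die Geschwindigkeit. Mit v(0) = 2 erhalten wir v(t) = 2·exp(t). Aus der Gleichung für die Geschwindigkeit v(t) = 2·exp(t), setzen wir t = log(3) ein und erhalten v = 6.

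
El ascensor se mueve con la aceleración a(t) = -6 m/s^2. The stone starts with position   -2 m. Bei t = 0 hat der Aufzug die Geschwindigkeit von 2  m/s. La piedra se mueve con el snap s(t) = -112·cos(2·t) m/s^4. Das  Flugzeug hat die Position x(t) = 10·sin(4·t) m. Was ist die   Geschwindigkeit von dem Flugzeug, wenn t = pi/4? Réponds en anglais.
Starting from position x(t) = 10·sin(4·t), we take 1 derivative. Differentiating position, we get velocity: v(t) = 40·cos(4·t). Using v(t) = 40·cos(4·t) and substituting t = pi/4, we find v = -40.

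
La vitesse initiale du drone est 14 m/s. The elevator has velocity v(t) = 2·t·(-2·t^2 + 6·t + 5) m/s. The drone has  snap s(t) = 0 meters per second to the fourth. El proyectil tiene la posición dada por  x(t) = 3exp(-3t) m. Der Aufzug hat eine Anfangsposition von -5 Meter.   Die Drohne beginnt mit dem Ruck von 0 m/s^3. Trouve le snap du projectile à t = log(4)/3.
Nous devons dériver notre équation de la position x(t) = 3·exp(-3·t) 4 fois. La dérivée de la position donne la vitesse: v(t) = -9·exp(-3·t). En dérivant la vitesse, nous obtenons l'accélération: a(t) = 27·exp(-3·t). En prenant d/dt de a(t), nous trouvons j(t) = -81·exp(-3·t). En dérivant le jerk, nous obtenons le snap: s(t) = 243·exp(-3·t). Nous avons le snap s(t) = 243·exp(-3·t). En substituant t = log(4)/3: s(log(4)/3) = 243/4.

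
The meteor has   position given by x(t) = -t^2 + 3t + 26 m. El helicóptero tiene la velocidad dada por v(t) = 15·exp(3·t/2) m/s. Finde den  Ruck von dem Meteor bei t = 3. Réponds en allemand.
Wir müssen unsere Gleichung für die Position x(t) = -t^2 + 3·t + 26 3-mal ableiten. Die Ableitung von der Position ergibt die Geschwindigkeit: v(t) = 3 - 2·t. Die Ableitung von der Geschwindigkeit ergibt die Beschleunigung: a(t) = -2. Die Ableitung von der Beschleunigung ergibt den Ruck: j(t) = 0. Mit j(t) = 0 und Einsetzen von t = 3, finden wir j = 0.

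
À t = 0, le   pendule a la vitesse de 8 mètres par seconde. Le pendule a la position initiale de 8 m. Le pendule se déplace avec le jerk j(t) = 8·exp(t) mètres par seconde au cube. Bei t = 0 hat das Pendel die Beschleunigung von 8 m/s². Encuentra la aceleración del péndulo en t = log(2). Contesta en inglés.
We must find the integral of our jerk equation j(t) = 8·exp(t) 1 time. The integral of jerk, with a(0) = 8, gives acceleration: a(t) = 8·exp(t). Using a(t) = 8·exp(t) and substituting t = log(2), we find a = 16.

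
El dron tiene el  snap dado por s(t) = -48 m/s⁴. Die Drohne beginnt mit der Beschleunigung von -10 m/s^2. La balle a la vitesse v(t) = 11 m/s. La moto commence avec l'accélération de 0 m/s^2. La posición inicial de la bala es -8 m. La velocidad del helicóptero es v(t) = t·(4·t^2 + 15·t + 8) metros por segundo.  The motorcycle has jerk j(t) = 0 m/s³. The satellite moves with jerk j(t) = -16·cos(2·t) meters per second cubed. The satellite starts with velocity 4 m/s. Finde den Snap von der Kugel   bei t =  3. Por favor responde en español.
Para resolver esto, necesitamos tomar 3 derivadas de nuestra ecuación de la velocidad v(t) = 11. La derivada de la velocidad da la aceleración: a(t) = 0. Derivando la aceleración, obtenemos la sacudida: j(t) = 0. Tomando d/dt de j(t), encontramos s(t) = 0. De la ecuación del snap s(t) = 0, sustituimos t = 3 para obtener s = 0.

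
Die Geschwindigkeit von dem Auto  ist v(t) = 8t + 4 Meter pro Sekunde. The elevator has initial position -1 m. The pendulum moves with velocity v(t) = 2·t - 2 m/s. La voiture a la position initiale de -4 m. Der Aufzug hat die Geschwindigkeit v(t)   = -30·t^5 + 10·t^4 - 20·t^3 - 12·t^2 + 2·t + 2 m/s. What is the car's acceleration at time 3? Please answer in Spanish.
Debemos derivar nuestra ecuación de la velocidad v(t) = 8·t + 4 1 vez. La derivada de la velocidad da la aceleración: a(t) = 8. De la ecuación de la aceleración a(t) = 8, sustituimos t = 3 para obtener a = 8.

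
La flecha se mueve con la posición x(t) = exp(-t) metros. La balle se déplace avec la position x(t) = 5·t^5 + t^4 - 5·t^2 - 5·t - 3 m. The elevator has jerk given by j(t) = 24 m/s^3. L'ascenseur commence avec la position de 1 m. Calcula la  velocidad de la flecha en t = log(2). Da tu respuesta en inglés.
Starting from position x(t) = exp(-t), we take 1 derivative. The derivative of position gives velocity: v(t) = -exp(-t). We have velocity v(t) = -exp(-t). Substituting t = log(2): v(log(2)) = -1/2.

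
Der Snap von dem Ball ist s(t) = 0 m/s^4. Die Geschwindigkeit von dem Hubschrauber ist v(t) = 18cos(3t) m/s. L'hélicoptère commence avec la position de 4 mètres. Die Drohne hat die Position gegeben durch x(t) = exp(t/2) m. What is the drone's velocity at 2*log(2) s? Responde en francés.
Pour résoudre ceci, nous devons prendre 1 dérivée de notre équation de la position x(t) = exp(t/2). La dérivée de la position donne la vitesse: v(t) = exp(t/2)/2. De l'équation de la vitesse v(t) = exp(t/2)/2, nous substituons t = 2*log(2) pour obtenir v = 1.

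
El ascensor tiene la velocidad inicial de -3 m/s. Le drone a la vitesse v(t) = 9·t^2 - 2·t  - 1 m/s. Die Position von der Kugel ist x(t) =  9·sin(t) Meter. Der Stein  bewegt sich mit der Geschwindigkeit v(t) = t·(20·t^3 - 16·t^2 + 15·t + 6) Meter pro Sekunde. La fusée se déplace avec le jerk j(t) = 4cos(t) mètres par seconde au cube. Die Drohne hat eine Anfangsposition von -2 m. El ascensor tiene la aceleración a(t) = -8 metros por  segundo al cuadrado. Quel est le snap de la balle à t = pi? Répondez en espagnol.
Partiendo de la posición x(t) = 9·sin(t), tomamos 4 derivadas. Derivando la posición, obtenemos la velocidad: v(t) = 9·cos(t). Derivando la velocidad, obtenemos la aceleración: a(t) = -9·sin(t). La derivada de la aceleración da la sacudida: j(t) = -9·cos(t). La derivada de la sacudida da el snap: s(t) = 9·sin(t). Usando s(t) = 9·sin(t) y sustituyendo t = pi, encontramos s = 0.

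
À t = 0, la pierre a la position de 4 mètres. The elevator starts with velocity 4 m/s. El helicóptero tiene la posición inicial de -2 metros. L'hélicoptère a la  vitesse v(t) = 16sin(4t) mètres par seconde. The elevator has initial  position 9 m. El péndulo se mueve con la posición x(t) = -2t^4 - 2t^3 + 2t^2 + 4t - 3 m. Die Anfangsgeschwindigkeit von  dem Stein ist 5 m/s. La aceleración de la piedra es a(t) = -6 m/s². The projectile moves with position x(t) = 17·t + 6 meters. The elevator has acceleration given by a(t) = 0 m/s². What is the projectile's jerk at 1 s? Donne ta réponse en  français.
Nous devons dériver notre équation de la position x(t) = 17·t + 6 3 fois. En dérivant la position, nous obtenons la vitesse: v(t) = 17. La dérivée de la vitesse donne l'accélération: a(t) = 0. En prenant d/dt de a(t), nous trouvons j(t) = 0. En utilisant j(t) = 0 et en substituant t = 1, nous trouvons j = 0.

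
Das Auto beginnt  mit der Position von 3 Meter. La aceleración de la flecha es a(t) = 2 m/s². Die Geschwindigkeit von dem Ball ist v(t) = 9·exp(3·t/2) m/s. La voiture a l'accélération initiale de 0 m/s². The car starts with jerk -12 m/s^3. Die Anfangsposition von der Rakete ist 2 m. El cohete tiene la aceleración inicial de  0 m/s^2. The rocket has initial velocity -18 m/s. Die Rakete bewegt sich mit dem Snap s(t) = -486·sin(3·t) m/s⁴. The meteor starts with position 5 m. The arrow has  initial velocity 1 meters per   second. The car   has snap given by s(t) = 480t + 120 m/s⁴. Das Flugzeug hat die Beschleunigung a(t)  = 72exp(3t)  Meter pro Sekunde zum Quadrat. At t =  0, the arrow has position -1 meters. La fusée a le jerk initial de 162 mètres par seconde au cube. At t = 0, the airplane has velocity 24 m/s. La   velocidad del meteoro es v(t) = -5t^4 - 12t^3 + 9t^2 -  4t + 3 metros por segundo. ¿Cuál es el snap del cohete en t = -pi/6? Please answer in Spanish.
Usando s(t) = -486·sin(3·t) y sustituyendo t = -pi/6, encontramos s = 486.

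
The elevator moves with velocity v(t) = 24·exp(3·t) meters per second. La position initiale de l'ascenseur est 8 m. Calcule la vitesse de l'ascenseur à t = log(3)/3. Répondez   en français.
En utilisant v(t) = 24·exp(3·t) et en substituant t = log(3)/3, nous trouvons v = 72.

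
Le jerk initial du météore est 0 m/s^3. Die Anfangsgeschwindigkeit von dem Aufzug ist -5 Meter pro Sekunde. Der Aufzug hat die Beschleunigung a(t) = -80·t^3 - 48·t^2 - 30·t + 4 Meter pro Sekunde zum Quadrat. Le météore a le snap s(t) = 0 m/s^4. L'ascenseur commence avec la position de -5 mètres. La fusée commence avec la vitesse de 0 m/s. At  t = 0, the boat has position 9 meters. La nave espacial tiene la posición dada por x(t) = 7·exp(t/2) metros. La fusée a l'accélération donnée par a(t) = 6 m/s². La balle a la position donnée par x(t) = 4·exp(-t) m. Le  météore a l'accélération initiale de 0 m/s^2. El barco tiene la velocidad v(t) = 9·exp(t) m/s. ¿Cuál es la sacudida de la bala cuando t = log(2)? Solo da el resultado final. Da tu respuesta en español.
La sacudida en t = log(2) es j = -2.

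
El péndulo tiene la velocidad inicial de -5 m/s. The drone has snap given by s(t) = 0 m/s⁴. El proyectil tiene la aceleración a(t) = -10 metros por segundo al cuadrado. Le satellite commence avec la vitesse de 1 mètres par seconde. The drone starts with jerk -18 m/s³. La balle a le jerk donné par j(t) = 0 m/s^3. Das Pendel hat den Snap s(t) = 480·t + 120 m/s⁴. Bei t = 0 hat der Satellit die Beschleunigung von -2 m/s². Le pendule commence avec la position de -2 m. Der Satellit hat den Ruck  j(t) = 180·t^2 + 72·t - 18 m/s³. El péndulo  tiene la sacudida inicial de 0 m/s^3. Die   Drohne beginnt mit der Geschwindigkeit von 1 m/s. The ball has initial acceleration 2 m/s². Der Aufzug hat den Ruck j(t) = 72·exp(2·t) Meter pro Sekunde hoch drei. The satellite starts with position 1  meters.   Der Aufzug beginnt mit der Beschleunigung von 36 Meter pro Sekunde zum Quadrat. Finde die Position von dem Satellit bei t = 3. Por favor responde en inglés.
To find the answer, we compute 3 antiderivatives of j(t) = 180·t^2 + 72·t - 18. The integral of jerk is acceleration. Using a(0) = -2, we get a(t) = 60·t^3 + 36·t^2 - 18·t - 2. Finding the integral of a(t) and using v(0) = 1: v(t) = 15·t^4 + 12·t^3 - 9·t^2 - 2·t + 1. Taking ∫v(t)dt and applying x(0) = 1, we find x(t) = 3·t^5 + 3·t^4 - 3·t^3 - t^2 + t + 1. We have position x(t) = 3·t^5 + 3·t^4 - 3·t^3 - t^2 + t + 1. Substituting t = 3: x(3) = 886.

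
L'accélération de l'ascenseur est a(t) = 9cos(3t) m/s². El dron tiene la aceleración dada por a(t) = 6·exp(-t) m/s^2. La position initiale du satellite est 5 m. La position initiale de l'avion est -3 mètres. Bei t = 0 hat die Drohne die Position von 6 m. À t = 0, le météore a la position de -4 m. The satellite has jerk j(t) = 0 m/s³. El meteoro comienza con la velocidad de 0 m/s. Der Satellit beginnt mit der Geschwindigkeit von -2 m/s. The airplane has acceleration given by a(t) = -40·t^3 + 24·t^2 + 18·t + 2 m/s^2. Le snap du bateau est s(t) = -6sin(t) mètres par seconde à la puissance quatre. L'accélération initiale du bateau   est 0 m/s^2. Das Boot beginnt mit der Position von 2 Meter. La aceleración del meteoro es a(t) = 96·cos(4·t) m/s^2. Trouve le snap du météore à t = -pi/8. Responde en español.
Para resolver esto, necesitamos tomar 2 derivadas de nuestra ecuación de la aceleración a(t) = 96·cos(4·t). Tomando d/dt de a(t), encontramos j(t) = -384·sin(4·t). Derivando la sacudida, obtenemos el snap: s(t) = -1536·cos(4·t). De la ecuación del snap s(t) = -1536·cos(4·t), sustituimos t = -pi/8 para obtener s = 0.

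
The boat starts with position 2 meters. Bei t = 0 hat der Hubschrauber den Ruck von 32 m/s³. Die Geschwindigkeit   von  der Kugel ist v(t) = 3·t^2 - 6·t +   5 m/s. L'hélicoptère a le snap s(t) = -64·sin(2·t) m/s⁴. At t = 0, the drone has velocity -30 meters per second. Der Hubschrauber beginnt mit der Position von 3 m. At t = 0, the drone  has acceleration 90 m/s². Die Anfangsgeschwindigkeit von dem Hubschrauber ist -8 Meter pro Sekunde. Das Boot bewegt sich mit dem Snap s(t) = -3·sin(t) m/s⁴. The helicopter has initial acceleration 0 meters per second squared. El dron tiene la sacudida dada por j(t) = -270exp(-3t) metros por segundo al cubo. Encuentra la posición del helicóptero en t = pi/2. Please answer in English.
We must find the integral of our snap equation s(t) = -64·sin(2·t) 4 times. Taking ∫s(t)dt and applying j(0) = 32, we find j(t) = 32·cos(2·t). Finding the antiderivative of j(t) and using a(0) = 0: a(t) = 16·sin(2·t). Integrating acceleration and using the initial condition v(0) = -8, we get v(t) = -8·cos(2·t). The integral of velocity, with x(0) = 3, gives position: x(t) = 3 - 4·sin(2·t). From the given position equation x(t) = 3 - 4·sin(2·t), we substitute t = pi/2 to get x = 3.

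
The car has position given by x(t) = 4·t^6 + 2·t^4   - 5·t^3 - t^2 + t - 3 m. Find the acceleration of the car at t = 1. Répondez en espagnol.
Para resolver esto, necesitamos tomar 2 derivadas de nuestra ecuación de la posición x(t) = 4·t^6 + 2·t^4 - 5·t^3 - t^2 + t - 3. Derivando la posición, obtenemos la velocidad: v(t) = 24·t^5 + 8·t^3 - 15·t^2 - 2·t + 1. Tomando d/dt de v(t), encontramos a(t) = 120·t^4 + 24·t^2 - 30·t - 2. De la ecuación de la aceleración a(t) = 120·t^4 + 24·t^2 - 30·t - 2, sustituimos t = 1 para obtener a = 112.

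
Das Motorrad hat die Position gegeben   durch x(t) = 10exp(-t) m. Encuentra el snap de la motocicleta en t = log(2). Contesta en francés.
Nous devons dériver notre équation de la position x(t) = 10·exp(-t) 4 fois. La dérivée de la position donne la vitesse: v(t) = -10·exp(-t). En prenant d/dt de v(t), nous trouvons a(t) = 10·exp(-t). En dérivant l'accélération, nous obtenons le jerk: j(t) = -10·exp(-t). En prenant d/dt de j(t), nous trouvons s(t) = 10·exp(-t). En utilisant s(t) = 10·exp(-t) et en substituant t = log(2), nous trouvons s = 5.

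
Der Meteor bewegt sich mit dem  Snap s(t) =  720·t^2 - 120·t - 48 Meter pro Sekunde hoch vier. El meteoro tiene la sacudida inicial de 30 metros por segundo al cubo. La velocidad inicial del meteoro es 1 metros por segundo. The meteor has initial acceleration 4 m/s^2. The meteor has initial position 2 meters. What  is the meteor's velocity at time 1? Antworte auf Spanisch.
Necesitamos integrar nuestra ecuación del snap s(t) = 720·t^2 - 120·t - 48 3 veces. Integrando el snap y usando la condición inicial j(0) = 30, obtenemos j(t) = 240·t^3 - 60·t^2 - 48·t + 30. Integrando la sacudida y usando la condición inicial a(0) = 4, obtenemos a(t) = 60·t^4 - 20·t^3 - 24·t^2 + 30·t + 4. La integral de la aceleración, con v(0) = 1, da la velocidad: v(t) = 12·t^5 - 5·t^4 - 8·t^3 + 15·t^2 + 4·t + 1. De la ecuación de la velocidad v(t) = 12·t^5 - 5·t^4 - 8·t^3 + 15·t^2 + 4·t + 1, sustituimos t = 1 para obtener v = 19.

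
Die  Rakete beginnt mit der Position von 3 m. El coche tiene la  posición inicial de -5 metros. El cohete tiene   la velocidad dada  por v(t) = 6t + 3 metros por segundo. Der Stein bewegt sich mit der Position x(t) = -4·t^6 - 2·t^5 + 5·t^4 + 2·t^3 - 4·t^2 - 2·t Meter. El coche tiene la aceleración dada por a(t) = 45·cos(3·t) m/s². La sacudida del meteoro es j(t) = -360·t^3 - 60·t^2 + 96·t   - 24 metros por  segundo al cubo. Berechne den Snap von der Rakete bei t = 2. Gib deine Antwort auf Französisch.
En partant de la vitesse v(t) = 6·t + 3, nous prenons 3 dérivées. En dérivant la vitesse, nous obtenons l'accélération: a(t) = 6. En prenant d/dt de a(t), nous trouvons j(t) = 0. En dérivant le jerk, nous obtenons le snap: s(t) = 0. En utilisant s(t) = 0 et en substituant t = 2, nous trouvons s = 0.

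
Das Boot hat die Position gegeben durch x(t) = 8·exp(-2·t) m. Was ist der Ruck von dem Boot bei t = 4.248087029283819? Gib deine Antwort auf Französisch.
Pour résoudre ceci, nous devons prendre 3 dérivées de notre équation de la position x(t) = 8·exp(-2·t). En dérivant la position, nous obtenons la vitesse: v(t) = -16·exp(-2·t). En prenant d/dt de v(t), nous trouvons a(t) = 32·exp(-2·t). En prenant d/dt de a(t), nous trouvons j(t) = -64·exp(-2·t). Nous avons le jerk j(t) = -64·exp(-2·t). En substituant t = 4.248087029283819: j(4.248087029283819) = -0.0130718923611053.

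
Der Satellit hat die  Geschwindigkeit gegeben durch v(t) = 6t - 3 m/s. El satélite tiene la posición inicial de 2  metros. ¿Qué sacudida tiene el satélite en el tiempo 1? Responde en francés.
Nous devons dériver notre équation de la vitesse v(t) = 6·t - 3 2 fois. La dérivée de la vitesse donne l'accélération: a(t) = 6. En dérivant l'accélération, nous obtenons le jerk: j(t) = 0. Nous avons le jerk j(t) = 0. En substituant t = 1: j(1) = 0.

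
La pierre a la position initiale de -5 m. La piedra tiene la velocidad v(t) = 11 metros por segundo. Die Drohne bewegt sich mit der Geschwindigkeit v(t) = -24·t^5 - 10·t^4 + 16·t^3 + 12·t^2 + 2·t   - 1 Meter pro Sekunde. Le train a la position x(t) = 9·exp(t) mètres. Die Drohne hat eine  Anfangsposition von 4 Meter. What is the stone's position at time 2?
We must find the integral of our velocity equation v(t) = 11 1 time. Finding the integral of v(t) and using x(0) = -5: x(t) = 11·t - 5. From the given position equation x(t) = 11·t - 5, we substitute t = 2 to get x = 17.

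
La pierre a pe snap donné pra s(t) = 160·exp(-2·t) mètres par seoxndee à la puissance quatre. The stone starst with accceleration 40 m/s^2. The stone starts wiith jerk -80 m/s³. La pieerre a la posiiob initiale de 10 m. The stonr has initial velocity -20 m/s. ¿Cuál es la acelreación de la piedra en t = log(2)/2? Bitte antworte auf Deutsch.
Ausgehend von dem Snap s(t) = 160·exp(-2·t), nehmen wir 2 Stammfunktionen. Durch Integration von dem Snap und Verwendung der Anfangsbedingung j(0) = -80, erhalten wir j(t) = -80·exp(-2·t). Durch Integration von dem Ruck und Verwendung der Anfangsbedingung a(0) = 40, erhalten wir a(t) = 40·exp(-2·t). Aus der Gleichung für die Beschleunigung a(t) = 40·exp(-2·t), setzen wir t = log(2)/2 ein und erhalten a = 20.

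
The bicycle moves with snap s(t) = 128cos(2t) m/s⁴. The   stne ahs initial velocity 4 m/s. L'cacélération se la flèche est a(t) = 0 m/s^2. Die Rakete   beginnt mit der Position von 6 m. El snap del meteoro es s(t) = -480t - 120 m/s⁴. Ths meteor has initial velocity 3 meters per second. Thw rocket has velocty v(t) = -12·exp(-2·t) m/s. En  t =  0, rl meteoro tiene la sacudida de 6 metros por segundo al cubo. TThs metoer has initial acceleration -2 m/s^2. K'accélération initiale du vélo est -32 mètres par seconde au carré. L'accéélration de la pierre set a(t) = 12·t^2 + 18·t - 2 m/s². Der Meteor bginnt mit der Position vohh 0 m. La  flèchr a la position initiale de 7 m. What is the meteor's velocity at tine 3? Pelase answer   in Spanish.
Partiendo del snap s(t) = -480·t - 120, tomamos 3 antiderivadas. La antiderivada del snap, con j(0) = 6, da la sacudida: j(t) = -240·t^2 - 120·t + 6. La antiderivada de la sacudida es la aceleración. Usando a(0) = -2, obtenemos a(t) = -80·t^3 - 60·t^2 + 6·t - 2. La antiderivada de la aceleración es la velocidad. Usando v(0) = 3, obtenemos v(t) = -20·t^4 - 20·t^3 + 3·t^2 - 2·t + 3. Usando v(t) = -20·t^4 - 20·t^3 + 3·t^2 - 2·t + 3 y sustituyendo t = 3, encontramos v = -2136.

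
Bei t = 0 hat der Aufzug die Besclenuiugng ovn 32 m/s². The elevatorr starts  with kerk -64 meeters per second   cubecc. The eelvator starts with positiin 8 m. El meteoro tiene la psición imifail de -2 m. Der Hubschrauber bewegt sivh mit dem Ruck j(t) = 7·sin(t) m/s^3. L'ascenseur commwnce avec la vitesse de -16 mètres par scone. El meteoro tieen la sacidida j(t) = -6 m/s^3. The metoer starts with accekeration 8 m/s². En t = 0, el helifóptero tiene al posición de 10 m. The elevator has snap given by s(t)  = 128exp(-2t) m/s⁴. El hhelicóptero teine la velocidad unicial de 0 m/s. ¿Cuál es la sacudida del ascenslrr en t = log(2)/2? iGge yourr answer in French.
Pour résoudre ceci, nous devons prendre 1 primitive de notre équation du snap s(t) = 128·exp(-2·t). La primitive du snap est le jerk. En utilisant j(0) = -64, nous obtenons j(t) = -64·exp(-2·t). Nous avons le jerk j(t) = -64·exp(-2·t). En substituant t = log(2)/2: j(log(2)/2) = -32.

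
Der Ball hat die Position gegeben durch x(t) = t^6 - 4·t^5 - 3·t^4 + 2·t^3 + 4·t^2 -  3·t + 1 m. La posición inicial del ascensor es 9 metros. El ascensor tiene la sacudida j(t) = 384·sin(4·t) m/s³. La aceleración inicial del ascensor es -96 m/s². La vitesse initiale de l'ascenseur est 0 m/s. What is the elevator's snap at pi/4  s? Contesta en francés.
Nous devons dériver notre équation du jerk j(t) = 384·sin(4·t) 1 fois. En prenant d/dt de j(t), nous trouvons s(t) = 1536·cos(4·t). En utilisant s(t) = 1536·cos(4·t) et en substituant t = pi/4, nous trouvons s = -1536.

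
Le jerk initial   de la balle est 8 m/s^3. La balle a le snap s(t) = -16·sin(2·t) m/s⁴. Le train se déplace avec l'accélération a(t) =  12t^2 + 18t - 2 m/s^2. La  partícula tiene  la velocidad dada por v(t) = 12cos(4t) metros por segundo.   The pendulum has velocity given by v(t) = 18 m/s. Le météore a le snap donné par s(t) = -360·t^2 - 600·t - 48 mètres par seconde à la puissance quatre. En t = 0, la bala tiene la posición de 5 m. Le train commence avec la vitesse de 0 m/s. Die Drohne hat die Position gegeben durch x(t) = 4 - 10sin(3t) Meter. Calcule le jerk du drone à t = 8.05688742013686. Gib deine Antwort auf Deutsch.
Ausgehend von der Position x(t) = 4 - 10·sin(3·t), nehmen wir 3 Ableitungen. Die Ableitung von der Position ergibt die Geschwindigkeit: v(t) = -30·cos(3·t). Mit d/dt von v(t) finden wir a(t) = 90·sin(3·t). Die Ableitung von der Beschleunigung ergibt den Ruck: j(t) = 270·cos(3·t). Wir haben den Ruck j(t) = 270·cos(3·t). Durch Einsetzen von t = 8.05688742013686: j(8.05688742013686) = 154.390232137468.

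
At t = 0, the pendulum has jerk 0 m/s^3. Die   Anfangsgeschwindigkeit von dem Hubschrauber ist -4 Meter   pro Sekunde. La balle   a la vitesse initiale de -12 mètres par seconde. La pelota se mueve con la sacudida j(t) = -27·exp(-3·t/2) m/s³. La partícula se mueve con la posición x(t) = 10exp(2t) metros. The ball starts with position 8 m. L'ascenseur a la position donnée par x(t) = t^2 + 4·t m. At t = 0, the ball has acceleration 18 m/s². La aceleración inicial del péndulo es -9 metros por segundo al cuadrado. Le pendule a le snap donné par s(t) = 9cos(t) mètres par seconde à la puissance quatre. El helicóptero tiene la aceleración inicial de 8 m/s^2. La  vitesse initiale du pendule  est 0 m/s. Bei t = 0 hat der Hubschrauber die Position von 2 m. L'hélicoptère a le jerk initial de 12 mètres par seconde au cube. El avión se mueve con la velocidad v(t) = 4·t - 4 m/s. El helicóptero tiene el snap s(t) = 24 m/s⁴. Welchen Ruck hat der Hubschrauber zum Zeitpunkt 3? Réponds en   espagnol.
Debemos encontrar la integral de nuestra ecuación del snap s(t) = 24 1 vez. La integral del snap, con j(0) = 12, da la sacudida: j(t) = 24·t + 12. Usando j(t) = 24·t + 12 y sustituyendo t = 3, encontramos j = 84.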